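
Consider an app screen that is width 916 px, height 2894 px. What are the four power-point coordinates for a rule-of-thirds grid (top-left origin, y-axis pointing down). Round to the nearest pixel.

One third of 916 is 305.33; one third of 2894 is 964.67.
Vertical third lines at x = 305 and x = 611; horizontal third lines at y = 965 and y = 1929.

(305, 965), (611, 965), (305, 1929), (611, 1929)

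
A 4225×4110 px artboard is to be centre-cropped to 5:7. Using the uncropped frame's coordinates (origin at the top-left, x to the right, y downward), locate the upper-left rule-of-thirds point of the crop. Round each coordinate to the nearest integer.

x = 1623 px, y = 1370 px

4225/4110 > 5/7, so the 5:7 crop keeps the full height 4110 and trims width to 4110 × 5/7 = 2935.71 px.
Left offset = (4225 − 2935.71)/2 = 644.64 px; top offset = 0.
Upper-left is one-third across and one-third down within the crop:
x = 644.64 + 1 × 2935.71/3 ≈ 1623; y = 0.00 + 1 × 4110.00/3 ≈ 1370.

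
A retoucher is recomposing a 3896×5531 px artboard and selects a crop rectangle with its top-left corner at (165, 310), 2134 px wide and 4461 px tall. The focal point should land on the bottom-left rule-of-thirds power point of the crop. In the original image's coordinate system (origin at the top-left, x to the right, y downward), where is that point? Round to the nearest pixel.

x = 876 px, y = 3284 px

One third of the crop width 2134 is 711.33 px.
One third of the crop height 4461 is 1487.00 px.
The bottom-left point is one-third across and two-thirds down within the crop:
x = 165 + 1 × 711.33 ≈ 876; y = 310 + 2 × 1487.00 ≈ 3284.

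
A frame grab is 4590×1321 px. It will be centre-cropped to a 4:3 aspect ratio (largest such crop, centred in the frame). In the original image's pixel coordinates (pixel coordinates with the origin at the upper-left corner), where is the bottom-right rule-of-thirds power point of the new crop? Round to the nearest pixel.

(2589, 881)

4590/1321 > 4/3, so the 4:3 crop keeps the full height 1321 and trims width to 1321 × 4/3 = 1761.33 px.
Left offset = (4590 − 1761.33)/2 = 1414.33 px; top offset = 0.
Bottom-right is two-thirds across and two-thirds down within the crop:
x = 1414.33 + 2 × 1761.33/3 ≈ 2589; y = 0.00 + 2 × 1321.00/3 ≈ 881.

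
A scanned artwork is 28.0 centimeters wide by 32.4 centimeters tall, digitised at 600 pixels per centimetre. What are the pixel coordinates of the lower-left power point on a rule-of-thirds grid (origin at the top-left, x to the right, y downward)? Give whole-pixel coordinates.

x = 5600 px, y = 12960 px

In pixels the canvas is 28.0 × 600 = 16800 wide and 32.4 × 600 = 19440 tall.
The lower-left point is one-third across and two-thirds down:
x = 1 × 16800/3 ≈ 5600; y = 2 × 19440/3 ≈ 12960.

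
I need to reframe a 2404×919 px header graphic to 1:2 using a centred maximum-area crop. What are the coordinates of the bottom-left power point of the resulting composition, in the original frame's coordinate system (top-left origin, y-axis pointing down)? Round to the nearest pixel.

x = 1125 px, y = 613 px

2404/919 > 1/2, so the 1:2 crop keeps the full height 919 and trims width to 919 × 1/2 = 459.50 px.
Left offset = (2404 − 459.50)/2 = 972.25 px; top offset = 0.
Bottom-left is one-third across and two-thirds down within the crop:
x = 972.25 + 1 × 459.50/3 ≈ 1125; y = 0.00 + 2 × 919.00/3 ≈ 613.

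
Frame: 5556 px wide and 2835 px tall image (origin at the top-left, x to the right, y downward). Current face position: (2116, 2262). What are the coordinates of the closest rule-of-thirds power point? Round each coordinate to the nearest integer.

Third lines: x ∈ {1852, 3704}, y ∈ {945, 1890}.
2116 is closer to x = 1852; 2262 is closer to y = 1890.
So the nearest intersection is the lower-left power point.

x = 1852 px, y = 1890 px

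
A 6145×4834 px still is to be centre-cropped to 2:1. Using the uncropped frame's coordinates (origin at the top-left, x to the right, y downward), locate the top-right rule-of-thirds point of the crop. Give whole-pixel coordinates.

(4097, 1905)

6145/4834 < 2/1, so the 2:1 crop keeps the full width 6145 and trims height to 6145 × 1/2 = 3072.50 px.
Top offset = (4834 − 3072.50)/2 = 880.75 px; left offset = 0.
Top-right is two-thirds across and one-third down within the crop:
x = 0.00 + 2 × 6145.00/3 ≈ 4097; y = 880.75 + 1 × 3072.50/3 ≈ 1905.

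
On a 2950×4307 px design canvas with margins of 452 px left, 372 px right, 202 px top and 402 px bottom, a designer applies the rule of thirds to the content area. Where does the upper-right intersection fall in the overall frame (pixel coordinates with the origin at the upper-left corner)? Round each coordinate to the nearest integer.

(1869, 1436)

Content width = 2950 − 452 − 372 = 2126 px; content height = 4307 − 202 − 402 = 3703 px.
Upper-right is two-thirds across and one-third down within the content area.
x = 452 + 2 × 2126/3 = 452 + 1417.33 ≈ 1869
y = 202 + 1 × 3703/3 = 202 + 1234.33 ≈ 1436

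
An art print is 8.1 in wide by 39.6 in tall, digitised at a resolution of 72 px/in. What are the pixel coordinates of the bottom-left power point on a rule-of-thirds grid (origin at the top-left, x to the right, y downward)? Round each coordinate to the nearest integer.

(194, 1901)

In pixels the canvas is 8.1 × 72 = 583.2 wide and 39.6 × 72 = 2851.2 tall.
The bottom-left point is one-third across and two-thirds down:
x = 1 × 583.2/3 ≈ 194; y = 2 × 2851.2/3 ≈ 1901.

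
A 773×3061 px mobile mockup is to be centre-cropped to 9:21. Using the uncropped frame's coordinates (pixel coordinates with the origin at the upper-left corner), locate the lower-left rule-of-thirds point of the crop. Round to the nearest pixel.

773/3061 < 9/21, so the 9:21 crop keeps the full width 773 and trims height to 773 × 21/9 = 1803.67 px.
Top offset = (3061 − 1803.67)/2 = 628.67 px; left offset = 0.
Lower-left is one-third across and two-thirds down within the crop:
x = 0.00 + 1 × 773.00/3 ≈ 258; y = 628.67 + 2 × 1803.67/3 ≈ 1831.

x = 258 px, y = 1831 px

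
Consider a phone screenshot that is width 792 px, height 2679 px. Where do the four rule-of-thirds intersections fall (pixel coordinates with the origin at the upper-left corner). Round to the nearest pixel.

One third of 792 is 264; one third of 2679 is 893.
Vertical third lines at x = 264 and x = 528; horizontal third lines at y = 893 and y = 1786.

(264, 893), (528, 893), (264, 1786), (528, 1786)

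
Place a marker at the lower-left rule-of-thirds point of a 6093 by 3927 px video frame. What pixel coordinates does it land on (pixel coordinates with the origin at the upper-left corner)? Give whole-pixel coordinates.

x = 2031 px, y = 2618 px

The lower-left point sits one-third of the way across and two-thirds of the way down.
x = 1 × 6093/3 ≈ 2031; y = 2 × 3927/3 ≈ 2618.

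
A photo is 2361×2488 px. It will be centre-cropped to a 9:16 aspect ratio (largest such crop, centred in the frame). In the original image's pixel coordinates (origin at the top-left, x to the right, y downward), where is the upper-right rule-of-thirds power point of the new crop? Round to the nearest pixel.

2361/2488 > 9/16, so the 9:16 crop keeps the full height 2488 and trims width to 2488 × 9/16 = 1399.50 px.
Left offset = (2361 − 1399.50)/2 = 480.75 px; top offset = 0.
Upper-right is two-thirds across and one-third down within the crop:
x = 480.75 + 2 × 1399.50/3 ≈ 1414; y = 0.00 + 1 × 2488.00/3 ≈ 829.

x = 1414 px, y = 829 px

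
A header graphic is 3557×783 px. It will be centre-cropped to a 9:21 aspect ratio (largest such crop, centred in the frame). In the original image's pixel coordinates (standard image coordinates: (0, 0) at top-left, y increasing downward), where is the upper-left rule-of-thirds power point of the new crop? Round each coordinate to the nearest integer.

(1723, 261)

3557/783 > 9/21, so the 9:21 crop keeps the full height 783 and trims width to 783 × 9/21 = 335.57 px.
Left offset = (3557 − 335.57)/2 = 1610.71 px; top offset = 0.
Upper-left is one-third across and one-third down within the crop:
x = 1610.71 + 1 × 335.57/3 ≈ 1723; y = 0.00 + 1 × 783.00/3 ≈ 261.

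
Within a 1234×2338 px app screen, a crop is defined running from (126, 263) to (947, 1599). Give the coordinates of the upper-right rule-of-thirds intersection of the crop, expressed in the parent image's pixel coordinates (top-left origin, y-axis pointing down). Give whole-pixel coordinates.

Crop width = 947 − 126 = 821 px; one third is 273.67 px.
Crop height = 1599 − 263 = 1336 px; one third is 445.33 px.
The upper-right point is two-thirds across and one-third down within the crop:
x = 126 + 2 × 273.67 ≈ 673; y = 263 + 1 × 445.33 ≈ 708.

x = 673 px, y = 708 px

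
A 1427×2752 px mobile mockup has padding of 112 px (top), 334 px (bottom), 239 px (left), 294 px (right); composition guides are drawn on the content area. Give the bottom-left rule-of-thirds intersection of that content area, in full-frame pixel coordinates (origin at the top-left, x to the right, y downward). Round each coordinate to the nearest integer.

(537, 1649)

Content width = 1427 − 239 − 294 = 894 px; content height = 2752 − 112 − 334 = 2306 px.
Bottom-left is one-third across and two-thirds down within the content area.
x = 239 + 1 × 894/3 = 239 + 298.00 ≈ 537
y = 112 + 2 × 2306/3 = 112 + 1537.33 ≈ 1649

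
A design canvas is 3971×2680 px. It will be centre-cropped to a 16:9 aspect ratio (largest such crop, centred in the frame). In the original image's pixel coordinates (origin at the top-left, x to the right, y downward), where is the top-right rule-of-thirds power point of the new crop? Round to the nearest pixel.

(2647, 968)

3971/2680 < 16/9, so the 16:9 crop keeps the full width 3971 and trims height to 3971 × 9/16 = 2233.69 px.
Top offset = (2680 − 2233.69)/2 = 223.16 px; left offset = 0.
Top-right is two-thirds across and one-third down within the crop:
x = 0.00 + 2 × 3971.00/3 ≈ 2647; y = 223.16 + 1 × 2233.69/3 ≈ 968.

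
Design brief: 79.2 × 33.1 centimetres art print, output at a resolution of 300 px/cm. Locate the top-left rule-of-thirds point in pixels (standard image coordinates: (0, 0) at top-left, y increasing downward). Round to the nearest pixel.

(7920, 3310)

In pixels the canvas is 79.2 × 300 = 23760 wide and 33.1 × 300 = 9930 tall.
The top-left point is one-third across and one-third down:
x = 1 × 23760/3 ≈ 7920; y = 1 × 9930/3 ≈ 3310.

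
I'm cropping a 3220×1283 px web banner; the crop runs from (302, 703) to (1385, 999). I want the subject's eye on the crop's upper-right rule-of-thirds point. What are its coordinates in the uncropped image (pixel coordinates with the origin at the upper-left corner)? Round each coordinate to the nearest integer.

Crop width = 1385 − 302 = 1083 px; one third is 361.00 px.
Crop height = 999 − 703 = 296 px; one third is 98.67 px.
The upper-right point is two-thirds across and one-third down within the crop:
x = 302 + 2 × 361.00 ≈ 1024; y = 703 + 1 × 98.67 ≈ 802.

(1024, 802)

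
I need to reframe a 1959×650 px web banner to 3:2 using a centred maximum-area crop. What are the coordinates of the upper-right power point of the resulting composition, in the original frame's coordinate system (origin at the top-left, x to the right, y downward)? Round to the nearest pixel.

x = 1142 px, y = 217 px

1959/650 > 3/2, so the 3:2 crop keeps the full height 650 and trims width to 650 × 3/2 = 975.00 px.
Left offset = (1959 − 975.00)/2 = 492.00 px; top offset = 0.
Upper-right is two-thirds across and one-third down within the crop:
x = 492.00 + 2 × 975.00/3 ≈ 1142; y = 0.00 + 1 × 650.00/3 ≈ 217.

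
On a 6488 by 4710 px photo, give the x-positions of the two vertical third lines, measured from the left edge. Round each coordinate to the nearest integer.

2163 px and 4325 px

6488 / 3 = 2162.67, so the vertical lines sit at one and two thirds of 6488.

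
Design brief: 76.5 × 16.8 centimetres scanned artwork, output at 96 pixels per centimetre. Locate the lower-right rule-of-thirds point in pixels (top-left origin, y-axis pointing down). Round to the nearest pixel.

In pixels the canvas is 76.5 × 96 = 7344 wide and 16.8 × 96 = 1612.8 tall.
The lower-right point is two-thirds across and two-thirds down:
x = 2 × 7344/3 ≈ 4896; y = 2 × 1612.8/3 ≈ 1075.

(4896, 1075)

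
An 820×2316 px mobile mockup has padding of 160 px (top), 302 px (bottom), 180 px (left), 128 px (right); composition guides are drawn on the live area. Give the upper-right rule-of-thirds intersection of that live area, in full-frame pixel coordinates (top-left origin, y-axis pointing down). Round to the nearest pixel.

x = 521 px, y = 778 px

Content width = 820 − 180 − 128 = 512 px; content height = 2316 − 160 − 302 = 1854 px.
Upper-right is two-thirds across and one-third down within the live area.
x = 180 + 2 × 512/3 = 180 + 341.33 ≈ 521
y = 160 + 1 × 1854/3 = 160 + 618.00 ≈ 778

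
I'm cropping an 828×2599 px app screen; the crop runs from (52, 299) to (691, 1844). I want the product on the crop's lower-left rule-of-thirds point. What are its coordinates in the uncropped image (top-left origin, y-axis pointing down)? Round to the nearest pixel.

(265, 1329)

Crop width = 691 − 52 = 639 px; one third is 213.00 px.
Crop height = 1844 − 299 = 1545 px; one third is 515.00 px.
The lower-left point is one-third across and two-thirds down within the crop:
x = 52 + 1 × 213.00 ≈ 265; y = 299 + 2 × 515.00 ≈ 1329.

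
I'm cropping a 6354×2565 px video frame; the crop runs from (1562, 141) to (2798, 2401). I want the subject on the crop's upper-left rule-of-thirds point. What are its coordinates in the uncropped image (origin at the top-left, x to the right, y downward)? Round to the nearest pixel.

x = 1974 px, y = 894 px

Crop width = 2798 − 1562 = 1236 px; one third is 412.00 px.
Crop height = 2401 − 141 = 2260 px; one third is 753.33 px.
The upper-left point is one-third across and one-third down within the crop:
x = 1562 + 1 × 412.00 ≈ 1974; y = 141 + 1 × 753.33 ≈ 894.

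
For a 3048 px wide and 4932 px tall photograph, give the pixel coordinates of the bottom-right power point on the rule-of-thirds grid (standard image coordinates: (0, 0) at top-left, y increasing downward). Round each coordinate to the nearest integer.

The bottom-right point sits two-thirds of the way across and two-thirds of the way down.
x = 2 × 3048/3 ≈ 2032; y = 2 × 4932/3 ≈ 3288.

(2032, 3288)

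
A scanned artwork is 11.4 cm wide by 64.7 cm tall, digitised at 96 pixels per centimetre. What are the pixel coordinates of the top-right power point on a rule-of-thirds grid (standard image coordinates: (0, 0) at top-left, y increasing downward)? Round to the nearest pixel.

x = 730 px, y = 2070 px

In pixels the canvas is 11.4 × 96 = 1094.4 wide and 64.7 × 96 = 6211.2 tall.
The top-right point is two-thirds across and one-third down:
x = 2 × 1094.4/3 ≈ 730; y = 1 × 6211.2/3 ≈ 2070.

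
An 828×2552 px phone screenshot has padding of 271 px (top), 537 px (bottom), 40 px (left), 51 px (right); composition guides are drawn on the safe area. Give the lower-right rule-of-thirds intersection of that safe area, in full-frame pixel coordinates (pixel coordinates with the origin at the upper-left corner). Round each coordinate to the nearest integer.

Content width = 828 − 40 − 51 = 737 px; content height = 2552 − 271 − 537 = 1744 px.
Lower-right is two-thirds across and two-thirds down within the safe area.
x = 40 + 2 × 737/3 = 40 + 491.33 ≈ 531
y = 271 + 2 × 1744/3 = 271 + 1162.67 ≈ 1434

x = 531 px, y = 1434 px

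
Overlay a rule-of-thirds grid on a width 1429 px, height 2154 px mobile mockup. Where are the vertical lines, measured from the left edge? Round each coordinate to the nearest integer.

476 px and 953 px

1429 / 3 = 476.33, so the vertical lines sit at one and two thirds of 1429.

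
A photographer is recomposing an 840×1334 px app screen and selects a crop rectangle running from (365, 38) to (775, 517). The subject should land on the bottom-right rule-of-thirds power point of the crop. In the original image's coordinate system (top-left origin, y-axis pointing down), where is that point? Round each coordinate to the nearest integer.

Crop width = 775 − 365 = 410 px; one third is 136.67 px.
Crop height = 517 − 38 = 479 px; one third is 159.67 px.
The bottom-right point is two-thirds across and two-thirds down within the crop:
x = 365 + 2 × 136.67 ≈ 638; y = 38 + 2 × 159.67 ≈ 357.

x = 638 px, y = 357 px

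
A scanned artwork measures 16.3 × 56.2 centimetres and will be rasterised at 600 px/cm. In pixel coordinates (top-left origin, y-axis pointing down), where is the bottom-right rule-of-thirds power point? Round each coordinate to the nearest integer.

x = 6520 px, y = 22480 px

In pixels the canvas is 16.3 × 600 = 9780 wide and 56.2 × 600 = 33720 tall.
The bottom-right point is two-thirds across and two-thirds down:
x = 2 × 9780/3 ≈ 6520; y = 2 × 33720/3 ≈ 22480.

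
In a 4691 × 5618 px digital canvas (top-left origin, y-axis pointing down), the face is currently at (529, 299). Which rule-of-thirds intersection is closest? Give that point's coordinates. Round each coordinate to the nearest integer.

(1564, 1873)

Third lines: x ∈ {1564, 3127}, y ∈ {1873, 3745}.
529 is closer to x = 1564; 299 is closer to y = 1873.
So the nearest intersection is the upper-left power point.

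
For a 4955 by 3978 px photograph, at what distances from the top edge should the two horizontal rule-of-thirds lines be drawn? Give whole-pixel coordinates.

3978 / 3 = 1326, so the horizontal lines sit at one and two thirds of 3978.

1326 px and 2652 px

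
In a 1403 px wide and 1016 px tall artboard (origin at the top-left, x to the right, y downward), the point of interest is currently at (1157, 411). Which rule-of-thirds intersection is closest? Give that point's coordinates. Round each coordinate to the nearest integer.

(935, 339)

Third lines: x ∈ {468, 935}, y ∈ {339, 677}.
1157 is closer to x = 935; 411 is closer to y = 339.
So the nearest intersection is the upper-right power point.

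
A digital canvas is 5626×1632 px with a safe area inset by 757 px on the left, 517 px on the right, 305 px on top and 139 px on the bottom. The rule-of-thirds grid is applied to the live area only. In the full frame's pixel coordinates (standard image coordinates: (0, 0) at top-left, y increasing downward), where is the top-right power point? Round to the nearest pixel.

Content width = 5626 − 757 − 517 = 4352 px; content height = 1632 − 305 − 139 = 1188 px.
Top-right is two-thirds across and one-third down within the live area.
x = 757 + 2 × 4352/3 = 757 + 2901.33 ≈ 3658
y = 305 + 1 × 1188/3 = 305 + 396.00 ≈ 701

(3658, 701)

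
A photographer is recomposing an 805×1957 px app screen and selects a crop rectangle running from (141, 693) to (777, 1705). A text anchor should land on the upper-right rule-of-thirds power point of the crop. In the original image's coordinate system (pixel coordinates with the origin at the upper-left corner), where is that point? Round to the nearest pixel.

x = 565 px, y = 1030 px

Crop width = 777 − 141 = 636 px; one third is 212.00 px.
Crop height = 1705 − 693 = 1012 px; one third is 337.33 px.
The upper-right point is two-thirds across and one-third down within the crop:
x = 141 + 2 × 212.00 ≈ 565; y = 693 + 1 × 337.33 ≈ 1030.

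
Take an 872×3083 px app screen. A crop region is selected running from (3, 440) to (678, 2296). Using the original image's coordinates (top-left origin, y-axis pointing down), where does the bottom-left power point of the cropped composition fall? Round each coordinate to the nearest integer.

Crop width = 678 − 3 = 675 px; one third is 225.00 px.
Crop height = 2296 − 440 = 1856 px; one third is 618.67 px.
The bottom-left point is one-third across and two-thirds down within the crop:
x = 3 + 1 × 225.00 ≈ 228; y = 440 + 2 × 618.67 ≈ 1677.

x = 228 px, y = 1677 px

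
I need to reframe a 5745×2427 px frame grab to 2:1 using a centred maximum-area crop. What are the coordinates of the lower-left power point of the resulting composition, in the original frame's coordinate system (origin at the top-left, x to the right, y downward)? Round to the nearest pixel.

5745/2427 > 2/1, so the 2:1 crop keeps the full height 2427 and trims width to 2427 × 2/1 = 4854.00 px.
Left offset = (5745 − 4854.00)/2 = 445.50 px; top offset = 0.
Lower-left is one-third across and two-thirds down within the crop:
x = 445.50 + 1 × 4854.00/3 ≈ 2064; y = 0.00 + 2 × 2427.00/3 ≈ 1618.

x = 2064 px, y = 1618 px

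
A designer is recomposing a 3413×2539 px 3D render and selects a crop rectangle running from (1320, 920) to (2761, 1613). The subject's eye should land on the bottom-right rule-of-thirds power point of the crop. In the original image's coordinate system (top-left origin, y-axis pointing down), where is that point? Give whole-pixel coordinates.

Crop width = 2761 − 1320 = 1441 px; one third is 480.33 px.
Crop height = 1613 − 920 = 693 px; one third is 231.00 px.
The bottom-right point is two-thirds across and two-thirds down within the crop:
x = 1320 + 2 × 480.33 ≈ 2281; y = 920 + 2 × 231.00 ≈ 1382.

x = 2281 px, y = 1382 px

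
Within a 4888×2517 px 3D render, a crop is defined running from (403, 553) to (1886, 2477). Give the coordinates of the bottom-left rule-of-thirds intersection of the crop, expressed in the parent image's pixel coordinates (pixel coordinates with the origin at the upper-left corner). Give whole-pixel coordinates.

(897, 1836)

Crop width = 1886 − 403 = 1483 px; one third is 494.33 px.
Crop height = 2477 − 553 = 1924 px; one third is 641.33 px.
The bottom-left point is one-third across and two-thirds down within the crop:
x = 403 + 1 × 494.33 ≈ 897; y = 553 + 2 × 641.33 ≈ 1836.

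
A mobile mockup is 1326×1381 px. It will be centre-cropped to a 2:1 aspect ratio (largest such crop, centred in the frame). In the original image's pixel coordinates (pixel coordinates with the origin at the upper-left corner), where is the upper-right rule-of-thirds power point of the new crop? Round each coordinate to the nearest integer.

1326/1381 < 2/1, so the 2:1 crop keeps the full width 1326 and trims height to 1326 × 1/2 = 663.00 px.
Top offset = (1381 − 663.00)/2 = 359.00 px; left offset = 0.
Upper-right is two-thirds across and one-third down within the crop:
x = 0.00 + 2 × 1326.00/3 ≈ 884; y = 359.00 + 1 × 663.00/3 ≈ 580.

(884, 580)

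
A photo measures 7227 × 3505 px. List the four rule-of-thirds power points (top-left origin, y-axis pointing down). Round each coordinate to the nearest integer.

(2409, 1168), (4818, 1168), (2409, 2337), (4818, 2337)

One third of 7227 is 2409; one third of 3505 is 1168.33.
Vertical third lines at x = 2409 and x = 4818; horizontal third lines at y = 1168 and y = 2337.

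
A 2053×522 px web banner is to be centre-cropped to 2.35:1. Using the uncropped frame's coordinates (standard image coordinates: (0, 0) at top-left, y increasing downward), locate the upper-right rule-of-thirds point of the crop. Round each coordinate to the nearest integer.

(1231, 174)

2053/522 > 2.35/1, so the 2.35:1 crop keeps the full height 522 and trims width to 522 × 2.35/1 = 1226.70 px.
Left offset = (2053 − 1226.70)/2 = 413.15 px; top offset = 0.
Upper-right is two-thirds across and one-third down within the crop:
x = 413.15 + 2 × 1226.70/3 ≈ 1231; y = 0.00 + 1 × 522.00/3 ≈ 174.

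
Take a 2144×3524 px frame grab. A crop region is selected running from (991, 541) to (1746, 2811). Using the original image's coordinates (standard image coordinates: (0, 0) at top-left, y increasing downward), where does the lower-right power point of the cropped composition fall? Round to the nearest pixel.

Crop width = 1746 − 991 = 755 px; one third is 251.67 px.
Crop height = 2811 − 541 = 2270 px; one third is 756.67 px.
The lower-right point is two-thirds across and two-thirds down within the crop:
x = 991 + 2 × 251.67 ≈ 1494; y = 541 + 2 × 756.67 ≈ 2054.

(1494, 2054)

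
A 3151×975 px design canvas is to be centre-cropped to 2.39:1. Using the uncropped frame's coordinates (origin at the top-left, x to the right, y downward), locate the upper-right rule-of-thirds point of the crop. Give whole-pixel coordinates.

(1964, 325)

3151/975 > 2.39/1, so the 2.39:1 crop keeps the full height 975 and trims width to 975 × 2.39/1 = 2330.25 px.
Left offset = (3151 − 2330.25)/2 = 410.38 px; top offset = 0.
Upper-right is two-thirds across and one-third down within the crop:
x = 410.38 + 2 × 2330.25/3 ≈ 1964; y = 0.00 + 1 × 975.00/3 ≈ 325.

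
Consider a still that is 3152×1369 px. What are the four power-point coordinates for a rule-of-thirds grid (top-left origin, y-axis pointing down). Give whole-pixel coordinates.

(1051, 456), (2101, 456), (1051, 913), (2101, 913)

One third of 3152 is 1050.67; one third of 1369 is 456.33.
Vertical third lines at x = 1051 and x = 2101; horizontal third lines at y = 456 and y = 913.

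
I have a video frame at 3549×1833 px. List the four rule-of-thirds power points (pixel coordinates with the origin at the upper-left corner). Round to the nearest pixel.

(1183, 611), (2366, 611), (1183, 1222), (2366, 1222)

One third of 3549 is 1183; one third of 1833 is 611.
Vertical third lines at x = 1183 and x = 2366; horizontal third lines at y = 611 and y = 1222.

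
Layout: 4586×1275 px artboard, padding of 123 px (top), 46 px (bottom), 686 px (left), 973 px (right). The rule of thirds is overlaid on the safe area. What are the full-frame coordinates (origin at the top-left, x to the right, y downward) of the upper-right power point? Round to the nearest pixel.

(2637, 492)

Content width = 4586 − 686 − 973 = 2927 px; content height = 1275 − 123 − 46 = 1106 px.
Upper-right is two-thirds across and one-third down within the safe area.
x = 686 + 2 × 2927/3 = 686 + 1951.33 ≈ 2637
y = 123 + 1 × 1106/3 = 123 + 368.67 ≈ 492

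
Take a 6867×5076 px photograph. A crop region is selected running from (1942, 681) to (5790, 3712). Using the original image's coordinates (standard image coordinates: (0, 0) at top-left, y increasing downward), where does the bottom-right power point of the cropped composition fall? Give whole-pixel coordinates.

(4507, 2702)

Crop width = 5790 − 1942 = 3848 px; one third is 1282.67 px.
Crop height = 3712 − 681 = 3031 px; one third is 1010.33 px.
The bottom-right point is two-thirds across and two-thirds down within the crop:
x = 1942 + 2 × 1282.67 ≈ 4507; y = 681 + 2 × 1010.33 ≈ 2702.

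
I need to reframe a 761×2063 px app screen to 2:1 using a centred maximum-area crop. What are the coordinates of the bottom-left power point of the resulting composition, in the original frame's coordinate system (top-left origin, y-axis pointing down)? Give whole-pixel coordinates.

761/2063 < 2/1, so the 2:1 crop keeps the full width 761 and trims height to 761 × 1/2 = 380.50 px.
Top offset = (2063 − 380.50)/2 = 841.25 px; left offset = 0.
Bottom-left is one-third across and two-thirds down within the crop:
x = 0.00 + 1 × 761.00/3 ≈ 254; y = 841.25 + 2 × 380.50/3 ≈ 1095.

x = 254 px, y = 1095 px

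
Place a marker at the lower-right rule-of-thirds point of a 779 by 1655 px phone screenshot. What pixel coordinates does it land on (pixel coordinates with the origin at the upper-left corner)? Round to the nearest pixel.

The lower-right point sits two-thirds of the way across and two-thirds of the way down.
x = 2 × 779/3 ≈ 519; y = 2 × 1655/3 ≈ 1103.

x = 519 px, y = 1103 px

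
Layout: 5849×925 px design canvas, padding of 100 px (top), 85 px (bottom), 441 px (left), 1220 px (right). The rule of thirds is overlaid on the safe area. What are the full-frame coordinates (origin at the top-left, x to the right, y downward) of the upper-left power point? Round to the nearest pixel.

Content width = 5849 − 441 − 1220 = 4188 px; content height = 925 − 100 − 85 = 740 px.
Upper-left is one-third across and one-third down within the safe area.
x = 441 + 1 × 4188/3 = 441 + 1396.00 ≈ 1837
y = 100 + 1 × 740/3 = 100 + 246.67 ≈ 347

(1837, 347)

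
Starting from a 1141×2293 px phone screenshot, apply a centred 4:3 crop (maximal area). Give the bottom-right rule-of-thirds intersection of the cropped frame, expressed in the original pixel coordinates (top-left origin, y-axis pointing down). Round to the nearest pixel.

1141/2293 < 4/3, so the 4:3 crop keeps the full width 1141 and trims height to 1141 × 3/4 = 855.75 px.
Top offset = (2293 − 855.75)/2 = 718.62 px; left offset = 0.
Bottom-right is two-thirds across and two-thirds down within the crop:
x = 0.00 + 2 × 1141.00/3 ≈ 761; y = 718.62 + 2 × 855.75/3 ≈ 1289.

x = 761 px, y = 1289 px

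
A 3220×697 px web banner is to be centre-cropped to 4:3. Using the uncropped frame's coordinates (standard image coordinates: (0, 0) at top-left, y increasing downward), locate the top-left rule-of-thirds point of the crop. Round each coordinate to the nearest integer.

3220/697 > 4/3, so the 4:3 crop keeps the full height 697 and trims width to 697 × 4/3 = 929.33 px.
Left offset = (3220 − 929.33)/2 = 1145.33 px; top offset = 0.
Top-left is one-third across and one-third down within the crop:
x = 1145.33 + 1 × 929.33/3 ≈ 1455; y = 0.00 + 1 × 697.00/3 ≈ 232.

(1455, 232)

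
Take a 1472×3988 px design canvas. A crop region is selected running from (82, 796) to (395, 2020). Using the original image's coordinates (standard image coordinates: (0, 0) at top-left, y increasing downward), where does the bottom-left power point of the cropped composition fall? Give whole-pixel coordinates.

x = 186 px, y = 1612 px

Crop width = 395 − 82 = 313 px; one third is 104.33 px.
Crop height = 2020 − 796 = 1224 px; one third is 408.00 px.
The bottom-left point is one-third across and two-thirds down within the crop:
x = 82 + 1 × 104.33 ≈ 186; y = 796 + 2 × 408.00 ≈ 1612.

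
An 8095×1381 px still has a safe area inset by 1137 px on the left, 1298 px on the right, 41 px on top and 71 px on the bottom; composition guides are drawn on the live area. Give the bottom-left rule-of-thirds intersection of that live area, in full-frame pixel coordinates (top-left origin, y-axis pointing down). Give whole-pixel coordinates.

x = 3024 px, y = 887 px

Content width = 8095 − 1137 − 1298 = 5660 px; content height = 1381 − 41 − 71 = 1269 px.
Bottom-left is one-third across and two-thirds down within the live area.
x = 1137 + 1 × 5660/3 = 1137 + 1886.67 ≈ 3024
y = 41 + 2 × 1269/3 = 41 + 846.00 ≈ 887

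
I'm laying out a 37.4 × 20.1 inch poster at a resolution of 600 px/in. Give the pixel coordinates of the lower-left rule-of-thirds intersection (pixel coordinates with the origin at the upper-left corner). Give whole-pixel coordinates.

(7480, 8040)

In pixels the canvas is 37.4 × 600 = 22440 wide and 20.1 × 600 = 12060 tall.
The lower-left point is one-third across and two-thirds down:
x = 1 × 22440/3 ≈ 7480; y = 2 × 12060/3 ≈ 8040.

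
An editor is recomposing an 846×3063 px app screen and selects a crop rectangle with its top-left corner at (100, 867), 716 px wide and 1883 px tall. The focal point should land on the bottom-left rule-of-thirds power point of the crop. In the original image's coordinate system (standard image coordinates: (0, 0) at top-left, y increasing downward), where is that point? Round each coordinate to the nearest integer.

One third of the crop width 716 is 238.67 px.
One third of the crop height 1883 is 627.67 px.
The bottom-left point is one-third across and two-thirds down within the crop:
x = 100 + 1 × 238.67 ≈ 339; y = 867 + 2 × 627.67 ≈ 2122.

x = 339 px, y = 2122 px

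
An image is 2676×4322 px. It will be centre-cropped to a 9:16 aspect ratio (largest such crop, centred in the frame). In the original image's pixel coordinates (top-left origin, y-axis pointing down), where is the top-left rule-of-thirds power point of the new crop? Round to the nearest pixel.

2676/4322 > 9/16, so the 9:16 crop keeps the full height 4322 and trims width to 4322 × 9/16 = 2431.12 px.
Left offset = (2676 − 2431.12)/2 = 122.44 px; top offset = 0.
Top-left is one-third across and one-third down within the crop:
x = 122.44 + 1 × 2431.12/3 ≈ 933; y = 0.00 + 1 × 4322.00/3 ≈ 1441.

(933, 1441)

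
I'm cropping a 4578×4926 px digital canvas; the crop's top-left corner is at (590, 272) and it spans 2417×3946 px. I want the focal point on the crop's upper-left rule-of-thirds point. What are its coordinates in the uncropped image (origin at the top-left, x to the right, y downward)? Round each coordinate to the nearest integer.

One third of the crop width 2417 is 805.67 px.
One third of the crop height 3946 is 1315.33 px.
The upper-left point is one-third across and one-third down within the crop:
x = 590 + 1 × 805.67 ≈ 1396; y = 272 + 1 × 1315.33 ≈ 1587.

(1396, 1587)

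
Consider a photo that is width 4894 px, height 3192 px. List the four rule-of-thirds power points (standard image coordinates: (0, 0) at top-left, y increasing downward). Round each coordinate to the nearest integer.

(1631, 1064), (3263, 1064), (1631, 2128), (3263, 2128)

One third of 4894 is 1631.33; one third of 3192 is 1064.
Vertical third lines at x = 1631 and x = 3263; horizontal third lines at y = 1064 and y = 2128.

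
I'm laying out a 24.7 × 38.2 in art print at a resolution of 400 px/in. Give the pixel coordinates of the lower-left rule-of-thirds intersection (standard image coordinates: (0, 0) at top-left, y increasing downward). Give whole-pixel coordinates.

x = 3293 px, y = 10187 px

In pixels the canvas is 24.7 × 400 = 9880 wide and 38.2 × 400 = 15280 tall.
The lower-left point is one-third across and two-thirds down:
x = 1 × 9880/3 ≈ 3293; y = 2 × 15280/3 ≈ 10187.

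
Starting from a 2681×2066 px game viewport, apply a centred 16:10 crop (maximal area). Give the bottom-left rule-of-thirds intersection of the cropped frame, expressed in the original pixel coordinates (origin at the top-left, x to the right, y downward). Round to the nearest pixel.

(894, 1312)

2681/2066 < 16/10, so the 16:10 crop keeps the full width 2681 and trims height to 2681 × 10/16 = 1675.62 px.
Top offset = (2066 − 1675.62)/2 = 195.19 px; left offset = 0.
Bottom-left is one-third across and two-thirds down within the crop:
x = 0.00 + 1 × 2681.00/3 ≈ 894; y = 195.19 + 2 × 1675.62/3 ≈ 1312.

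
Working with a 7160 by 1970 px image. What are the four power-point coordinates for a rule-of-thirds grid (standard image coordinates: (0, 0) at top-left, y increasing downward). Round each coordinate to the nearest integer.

(2387, 657), (4773, 657), (2387, 1313), (4773, 1313)

One third of 7160 is 2386.67; one third of 1970 is 656.67.
Vertical third lines at x = 2387 and x = 4773; horizontal third lines at y = 657 and y = 1313.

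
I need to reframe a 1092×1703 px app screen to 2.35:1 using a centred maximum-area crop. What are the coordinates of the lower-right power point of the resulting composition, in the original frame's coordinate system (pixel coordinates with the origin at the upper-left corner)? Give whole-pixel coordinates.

(728, 929)

1092/1703 < 2.35/1, so the 2.35:1 crop keeps the full width 1092 and trims height to 1092 × 1/2.35 = 464.68 px.
Top offset = (1703 − 464.68)/2 = 619.16 px; left offset = 0.
Lower-right is two-thirds across and two-thirds down within the crop:
x = 0.00 + 2 × 1092.00/3 ≈ 728; y = 619.16 + 2 × 464.68/3 ≈ 929.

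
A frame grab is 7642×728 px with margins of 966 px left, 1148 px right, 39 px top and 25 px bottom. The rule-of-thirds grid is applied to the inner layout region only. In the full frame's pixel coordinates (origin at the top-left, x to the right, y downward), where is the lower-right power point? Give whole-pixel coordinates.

Content width = 7642 − 966 − 1148 = 5528 px; content height = 728 − 39 − 25 = 664 px.
Lower-right is two-thirds across and two-thirds down within the inner layout region.
x = 966 + 2 × 5528/3 = 966 + 3685.33 ≈ 4651
y = 39 + 2 × 664/3 = 39 + 442.67 ≈ 482

(4651, 482)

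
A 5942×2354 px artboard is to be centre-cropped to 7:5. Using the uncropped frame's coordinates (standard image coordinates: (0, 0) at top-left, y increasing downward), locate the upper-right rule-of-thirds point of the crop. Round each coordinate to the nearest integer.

x = 3520 px, y = 785 px

5942/2354 > 7/5, so the 7:5 crop keeps the full height 2354 and trims width to 2354 × 7/5 = 3295.60 px.
Left offset = (5942 − 3295.60)/2 = 1323.20 px; top offset = 0.
Upper-right is two-thirds across and one-third down within the crop:
x = 1323.20 + 2 × 3295.60/3 ≈ 3520; y = 0.00 + 1 × 2354.00/3 ≈ 785.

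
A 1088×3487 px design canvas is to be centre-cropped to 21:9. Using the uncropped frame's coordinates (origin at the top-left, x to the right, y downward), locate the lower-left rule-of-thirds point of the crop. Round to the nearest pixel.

(363, 1821)

1088/3487 < 21/9, so the 21:9 crop keeps the full width 1088 and trims height to 1088 × 9/21 = 466.29 px.
Top offset = (3487 − 466.29)/2 = 1510.36 px; left offset = 0.
Lower-left is one-third across and two-thirds down within the crop:
x = 0.00 + 1 × 1088.00/3 ≈ 363; y = 1510.36 + 2 × 466.29/3 ≈ 1821.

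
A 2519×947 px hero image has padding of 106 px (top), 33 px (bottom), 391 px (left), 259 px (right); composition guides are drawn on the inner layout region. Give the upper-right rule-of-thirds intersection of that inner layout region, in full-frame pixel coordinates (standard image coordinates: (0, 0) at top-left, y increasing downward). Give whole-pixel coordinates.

(1637, 375)

Content width = 2519 − 391 − 259 = 1869 px; content height = 947 − 106 − 33 = 808 px.
Upper-right is two-thirds across and one-third down within the inner layout region.
x = 391 + 2 × 1869/3 = 391 + 1246.00 ≈ 1637
y = 106 + 1 × 808/3 = 106 + 269.33 ≈ 375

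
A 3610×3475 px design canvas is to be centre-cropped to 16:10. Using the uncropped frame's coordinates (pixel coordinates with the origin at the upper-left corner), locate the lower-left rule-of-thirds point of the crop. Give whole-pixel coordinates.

3610/3475 < 16/10, so the 16:10 crop keeps the full width 3610 and trims height to 3610 × 10/16 = 2256.25 px.
Top offset = (3475 − 2256.25)/2 = 609.38 px; left offset = 0.
Lower-left is one-third across and two-thirds down within the crop:
x = 0.00 + 1 × 3610.00/3 ≈ 1203; y = 609.38 + 2 × 2256.25/3 ≈ 2114.

(1203, 2114)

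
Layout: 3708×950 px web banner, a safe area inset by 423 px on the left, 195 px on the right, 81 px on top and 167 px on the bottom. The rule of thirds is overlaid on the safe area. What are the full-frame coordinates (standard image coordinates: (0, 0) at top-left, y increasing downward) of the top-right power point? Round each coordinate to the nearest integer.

Content width = 3708 − 423 − 195 = 3090 px; content height = 950 − 81 − 167 = 702 px.
Top-right is two-thirds across and one-third down within the safe area.
x = 423 + 2 × 3090/3 = 423 + 2060.00 ≈ 2483
y = 81 + 1 × 702/3 = 81 + 234.00 ≈ 315

(2483, 315)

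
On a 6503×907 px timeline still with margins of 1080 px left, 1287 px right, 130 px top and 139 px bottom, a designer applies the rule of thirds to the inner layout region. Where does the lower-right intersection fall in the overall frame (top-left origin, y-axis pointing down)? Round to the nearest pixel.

(3837, 555)

Content width = 6503 − 1080 − 1287 = 4136 px; content height = 907 − 130 − 139 = 638 px.
Lower-right is two-thirds across and two-thirds down within the inner layout region.
x = 1080 + 2 × 4136/3 = 1080 + 2757.33 ≈ 3837
y = 130 + 2 × 638/3 = 130 + 425.33 ≈ 555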